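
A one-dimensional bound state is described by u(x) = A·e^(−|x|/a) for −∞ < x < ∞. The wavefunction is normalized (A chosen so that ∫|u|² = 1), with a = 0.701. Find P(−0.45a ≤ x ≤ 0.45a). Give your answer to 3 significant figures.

P ≈ 0.593

P = ∫_{−0.45a}^{0.45a} |u(x)|² dx.
With A² fixed by ∫|u|² = 1, i.e. A² = (a)^(−1), substitute and integrate.
By symmetry take twice the x ≥ 0 contribution in numerator and denominator; the 2's cancel. Substituting t = x/a, A² and the length scale cancel in the ratio: P = ∫_{0}^{0.45} e^(-2·t) dt / ∫_{0}^{∞} e^(-2·t) dt.
Using ∫ e^(-2·t) dt = -e^(-2·t)/2, the numerator is 1/2 - e^(-9/10)/2 and the denominator is 1/2.
Taking the ratio, P = 0.5934.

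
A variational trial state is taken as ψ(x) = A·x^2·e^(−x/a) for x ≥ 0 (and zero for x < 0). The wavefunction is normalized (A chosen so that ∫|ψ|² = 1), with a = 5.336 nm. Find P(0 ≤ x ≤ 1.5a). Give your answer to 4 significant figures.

P = ∫_{0}^{1.5a} |ψ(x)|² dx.
With A² fixed by ∫|ψ|² = 1, i.e. A² = (3·a^5/4)^(−1), substitute and integrate.
In terms of u = x/a (A² and the length scale cancel between numerator and denominator), P = [∫_{0}^{1.5} u^4·e^(-2·u) du] / [∫_{0}^{∞} u^4·e^(-2·u) du].
An antiderivative of u^4·e^(-2·u) is -(u^4/2 + u^3 + 3·u^2/2 + 3·u/2 + 3/4)·e^(-2·u); evaluating from 0 to 1.5 gives 3/4 - 393·e^(-3)/32, while the full integral is 3/4.
Taking the ratio, P = 0.18474.

P ≈ 0.1847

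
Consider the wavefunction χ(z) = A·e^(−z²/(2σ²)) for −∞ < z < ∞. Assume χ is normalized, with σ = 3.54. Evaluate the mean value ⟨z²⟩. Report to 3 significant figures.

⟨z²⟩ = ∫ z^2 |χ|² dz over the full domain.
With ∫_{−∞}^{∞} z^(2m) e^(−αz²) dz = (2m−1)!!·√π / (2^m α^(m+1/2)), evaluating both integrals, ⟨z²⟩ = σ^2/2.
With σ = 3.54, ⟨z^2⟩ = 6.266.

⟨z^2⟩ ≈ 6.27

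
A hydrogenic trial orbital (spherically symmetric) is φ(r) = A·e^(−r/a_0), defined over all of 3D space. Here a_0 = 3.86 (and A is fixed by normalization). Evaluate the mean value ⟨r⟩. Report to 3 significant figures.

⟨r⟩ ≈ 5.79

By definition ⟨r⟩ = ∫ r |φ(r)|² 4πr² dr.
Using ∫₀^∞ rⁿ e^(−αr) dr = n!/αⁿ⁺¹, evaluating both integrals, ⟨r⟩ = 3·a_0/2.
With a_0 = 3.86, ⟨r⟩ = 5.790.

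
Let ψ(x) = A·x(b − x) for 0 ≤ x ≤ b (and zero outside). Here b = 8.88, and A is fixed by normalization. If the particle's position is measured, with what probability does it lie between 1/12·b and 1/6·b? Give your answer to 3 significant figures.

P ≈ 0.0304

The probability is P = ∫ |ψ|² dx over [1/12·b, 1/6·b].
The normalization integral ∫|ψ|²dx over the whole domain equals b^5/30·A², and A² cancels in the ratio.
Let u = x/b; then A² and the length scale cancel, so P = ∫_{1/12}^{1/6} u^2·(1 - u)^2 du ÷ ∫_{0}^{1} u^2·(1 - u)^2 du.
Using ∫ u^2·(1 - u)^2 du = u^3·(6·u^2 - 15·u + 10)/30, the numerator is ≈ 0.0010135 and the denominator is 1/30.
This works out to P = 0.03041.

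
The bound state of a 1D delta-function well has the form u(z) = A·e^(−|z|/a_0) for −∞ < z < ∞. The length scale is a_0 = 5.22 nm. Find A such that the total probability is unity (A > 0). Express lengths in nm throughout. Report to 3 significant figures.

A ≈ 0.438 nm^(-1/2)

We need A² ∫|f|² dz = 1, taking the integral from −∞ to ∞.
∫|u|² dz = A²·(a_0).
Hence A² = 1/[a_0].
With a_0 = 5.22: A² = 0.1916 and A = 0.4377.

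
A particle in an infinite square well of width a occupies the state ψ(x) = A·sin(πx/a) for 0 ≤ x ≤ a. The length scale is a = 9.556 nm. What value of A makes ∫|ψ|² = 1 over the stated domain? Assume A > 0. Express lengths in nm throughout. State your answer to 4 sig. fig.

Require ∫ |ψ|² dx = 1 over the whole domain.
Carrying out the integral gives A² · a/2.
So A² = (a/2)^(−1).
With a = 9.556: A² = 0.20929 and A = 0.45749.

A ≈ 0.4575 nm^(-1/2)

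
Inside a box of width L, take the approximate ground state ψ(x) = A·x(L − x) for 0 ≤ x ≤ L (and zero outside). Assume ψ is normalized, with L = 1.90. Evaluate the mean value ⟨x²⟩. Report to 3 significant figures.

The expectation value is the |ψ|²-weighted average of x^2: ∫ x^2|ψ|² dx.
Expanding the polynomial and integrating term by term, the ratio of the moment integral to the normalization integral gives ⟨x²⟩ = 2·L^2/7.
Putting L = 1.90 gives 1.031.

⟨x^2⟩ ≈ 1.03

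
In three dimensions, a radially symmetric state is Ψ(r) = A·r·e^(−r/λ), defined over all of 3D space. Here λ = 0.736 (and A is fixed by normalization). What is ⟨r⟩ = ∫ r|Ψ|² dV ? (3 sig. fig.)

⟨r⟩ ≈ 1.84

⟨r⟩ = ∫ r |Ψ|² 4πr² dr over the full domain.
Recall ∫₀^∞ r^m e^(−r/β) dr = m!·β^(m+1), evaluating both integrals, ⟨r⟩ = 5·λ/2.
With λ = 0.736, ⟨r⟩ = 1.840.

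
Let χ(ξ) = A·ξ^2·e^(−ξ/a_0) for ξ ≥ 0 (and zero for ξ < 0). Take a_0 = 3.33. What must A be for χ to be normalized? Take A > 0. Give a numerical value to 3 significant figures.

A ≈ 0.0571

Normalization requires ∫|χ|² dξ = 1, integrated from 0 to ∞.
The integral (without the A² prefactor) comes out to 3·a_0^5/4.
So A² = (3·a_0^5/4)^(−1).
Substituting a_0 = 3.33 gives A² = 0.003256, so A = 0.05706.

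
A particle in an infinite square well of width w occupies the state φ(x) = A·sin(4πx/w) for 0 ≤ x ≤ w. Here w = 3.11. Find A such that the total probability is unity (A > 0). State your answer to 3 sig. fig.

A ≈ 0.802

Normalization requires ∫|φ|² dx = 1, integrated from 0 to w.
With ∫₀^w sin²(nπx/w) dx = w/2, the integral (without the A² prefactor) comes out to w/2.
So A² = (w/2)^(−1).
Substituting w = 3.11 gives A² = 0.6431, so A = 0.8019.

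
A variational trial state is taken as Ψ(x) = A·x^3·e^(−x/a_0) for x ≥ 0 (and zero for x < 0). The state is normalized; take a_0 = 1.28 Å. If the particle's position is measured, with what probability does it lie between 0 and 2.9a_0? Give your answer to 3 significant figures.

The probability is P = ∫ |Ψ|² dx over [0, 2.9a_0].
Since A² = 1/(45·a_0^7/8), this is the region integral divided by the full normalization integral.
Substituting u = x/a_0, A² and the length scale cancel in the ratio: P = ∫_{0}^{2.9} u^6·e^(-2·u) du / ∫_{0}^{∞} u^6·e^(-2·u) du.
Using ∫ u^6·e^(-2·u) du = -(4·u^6 + 12·u^5 + 30·u^4 + 60·u^3 + 90·u^2 + 90·u + 45)·e^(-2·u)/8, the numerator is ≈ 2.0340 and the denominator is 45/8.
Evaluating gives P = 0.3616.

P ≈ 0.362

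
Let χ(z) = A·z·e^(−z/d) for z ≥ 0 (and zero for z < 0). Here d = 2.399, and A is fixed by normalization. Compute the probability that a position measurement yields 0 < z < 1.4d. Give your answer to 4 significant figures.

|χ|² is the probability density, so P = ∫_{0}^{1.4d} |χ|² dz.
Since A² = 1/(d^3/4), this is the region integral divided by the full normalization integral.
Substituting u = z/d, A² and the length scale cancel in the ratio: P = ∫_{0}^{1.4} u^2·e^(-2·u) du / ∫_{0}^{∞} u^2·e^(-2·u) du.
Using ∫ u^2·e^(-2·u) du = -(2·u^2 + 2·u + 1)·e^(-2·u)/4, the numerator is 1/4 - 193·e^(-14/5)/100 and the denominator is 1/4.
Taking the ratio, P = 0.53055.

P ≈ 0.5305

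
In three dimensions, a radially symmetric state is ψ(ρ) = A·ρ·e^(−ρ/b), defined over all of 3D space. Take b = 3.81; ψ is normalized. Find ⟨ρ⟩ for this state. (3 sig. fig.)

⟨ρ⟩ = ∫ ρ |ψ|² 4πρ² dρ over the full domain.
The ratio of the moment integral to the normalization integral gives ⟨ρ⟩ = 5·b/2.
With b = 3.81, ⟨ρ⟩ = 9.525.

⟨ρ⟩ ≈ 9.53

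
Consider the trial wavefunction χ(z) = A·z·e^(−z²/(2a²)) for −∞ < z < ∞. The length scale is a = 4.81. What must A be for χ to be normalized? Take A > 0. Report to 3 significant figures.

We need A² ∫|f|² dz = 1, taking the integral from −∞ to ∞.
With ∫_{−∞}^{∞} z^(2m) e^(−αz²) dz = (2m−1)!!·√π / (2^m α^(m+1/2)), carrying out the integral gives A² · √(π)·a^3/2.
Setting this equal to 1 gives A² = 1/(√(π)·a^3/2).
Substituting a = 4.81 gives A² = 0.01014, so A = 0.1007.

A ≈ 0.101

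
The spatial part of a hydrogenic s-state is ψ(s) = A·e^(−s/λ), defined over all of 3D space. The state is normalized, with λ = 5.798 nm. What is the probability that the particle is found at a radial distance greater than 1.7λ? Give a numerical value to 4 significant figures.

With dV = 4πs²ds, the probability is ∫|ψ|² dV over s > 1.7λ.
Normalization gives A² = 1/(π·λ^3).
Let u = s/λ; then A², 4π and the length scale all cancel, so P = ∫_{1.7}^{∞} u^2·e^(-2·u) du ÷ ∫_{0}^{∞} u^2·e^(-2·u) du.
An antiderivative of u^2·e^(-2·u) is -(2·u^2 + 2·u + 1)·e^(-2·u)/4; evaluating from 1.7 to ∞ gives 509·e^(-17/5)/200, while the full integral is 1/4.
The region integral divided by the full integral gives P = 0.33974.

P ≈ 0.3397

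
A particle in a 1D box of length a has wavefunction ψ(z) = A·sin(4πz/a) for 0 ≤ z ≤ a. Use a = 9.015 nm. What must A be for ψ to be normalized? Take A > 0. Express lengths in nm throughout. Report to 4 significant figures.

A ≈ 0.4710 nm^(-1/2)

Require ∫ |ψ|² dz = 1 over the whole domain.
Carrying out the integral gives A² · a/2.
Hence A² = 1/[a/2].
Plugging in a = 9.015 yields A = 0.47101.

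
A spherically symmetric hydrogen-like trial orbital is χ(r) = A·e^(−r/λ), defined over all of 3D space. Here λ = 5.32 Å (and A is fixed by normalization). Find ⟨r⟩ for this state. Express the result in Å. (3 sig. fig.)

⟨r⟩ ≈ 7.98 Å

The expectation value is the |χ|²-weighted average of r: ∫ r|χ|² 4πr² dr.
Using ∫₀^∞ rⁿ e^(−αr) dr = n!/αⁿ⁺¹, evaluating both integrals, ⟨r⟩ = 3·λ/2.
Putting λ = 5.32 gives 7.980.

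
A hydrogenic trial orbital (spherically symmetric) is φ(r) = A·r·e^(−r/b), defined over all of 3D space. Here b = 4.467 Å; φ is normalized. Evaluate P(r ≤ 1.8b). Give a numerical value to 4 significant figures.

P ≈ 0.2936

With dV = 4πr²dr, the probability is ∫|φ|² dV over r ≤ 1.8b.
A² is fixed by ∫₀^∞ 4πr²|φ|² dr = 1, i.e. A² = (3·π·b^5)^(−1).
Substituting u = r/b, A², 4π and the length scale all cancel in the ratio: P = ∫_{0}^{1.8} u^4·e^(-2·u) du / ∫_{0}^{∞} u^4·e^(-2·u) du.
Using ∫ u^4·e^(-2·u) du = -(u^4/2 + u^3 + 3·u^2/2 + 3·u/2 + 3/4)·e^(-2·u), the numerator is ≈ 0.220171 and the denominator is 3/4.
Taking the ratio yields P = 0.29356.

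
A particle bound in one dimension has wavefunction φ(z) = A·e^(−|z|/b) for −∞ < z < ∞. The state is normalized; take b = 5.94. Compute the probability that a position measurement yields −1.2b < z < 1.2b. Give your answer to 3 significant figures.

P = ∫_{−1.2b}^{1.2b} |φ(z)|² dz.
The normalization integral ∫|φ|²dz over the whole domain equals b·A², and A² cancels in the ratio.
Both integrals are even about z = 0, so only the z ≥ 0 halves are needed (the factors of 2 cancel). Substituting u = z/b, A² and the length scale cancel in the ratio: P = ∫_{0}^{1.2} e^(-2·u) du / ∫_{0}^{∞} e^(-2·u) du.
With ∫ e^(-2·u) du = -e^(-2·u)/2 + C, the region integral is 1/2 - e^(-12/5)/2 and the full one is 1/2.
This works out to P = 0.9093.

P ≈ 0.909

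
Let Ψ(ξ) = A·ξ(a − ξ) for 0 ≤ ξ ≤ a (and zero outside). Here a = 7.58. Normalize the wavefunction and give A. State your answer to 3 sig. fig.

Normalization requires ∫|Ψ|² dξ = 1, integrated from 0 to a.
∫|Ψ|² dξ = A²·(a^5/30).
Setting this equal to 1 gives A² = 1/(a^5/30).
Substituting a = 7.58 gives A² = 0.001199, so A = 0.03462.

A ≈ 0.0346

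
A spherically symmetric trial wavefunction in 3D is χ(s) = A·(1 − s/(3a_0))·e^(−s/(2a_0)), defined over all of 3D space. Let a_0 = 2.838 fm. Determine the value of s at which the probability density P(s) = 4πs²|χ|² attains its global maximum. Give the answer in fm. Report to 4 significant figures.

Differentiate P(s) = 4πs²|χ|² with respect to s and set to zero.
Solving yields s = a_0.
With a_0 = 2.838, the most probable radial distance is 2.8380 fm.

s ≈ 2.838 fm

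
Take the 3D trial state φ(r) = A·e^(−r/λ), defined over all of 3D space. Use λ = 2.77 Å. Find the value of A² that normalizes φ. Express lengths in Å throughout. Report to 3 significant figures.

A^2 ≈ 0.0150 Å^(-3)

Normalization requires ∫|φ|² 4πr² dr = 1, integrated from 0 to ∞.
(Spherical symmetry: dV = 4πr² dr.)
Carrying out the integral gives A² · π·λ^3.
Hence A² = 1/[π·λ^3].
With λ = 2.77: A² = 0.01498 and A = 0.1224.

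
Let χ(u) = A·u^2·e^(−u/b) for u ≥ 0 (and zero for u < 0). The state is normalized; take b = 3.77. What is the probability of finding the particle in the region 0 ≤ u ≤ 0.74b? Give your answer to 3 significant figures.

P ≈ 0.0177

|χ|² is the probability density, so P = ∫_{0}^{0.74b} |χ|² du.
With A² fixed by ∫|χ|² = 1, i.e. A² = (3·b^5/4)^(−1), substitute and integrate.
In terms of t = u/b (A² and the length scale cancel between numerator and denominator), P = [∫_{0}^{0.74} t^4·e^(-2·t) dt] / [∫_{0}^{∞} t^4·e^(-2·t) dt].
With ∫ t^4·e^(-2·t) dt = -(t^4/2 + t^3 + 3·t^2/2 + 3·t/2 + 3/4)·e^(-2·t) + C, the region integral is ≈ 0.013238 and the full one is 3/4.
Taking the ratio, P = 0.01765.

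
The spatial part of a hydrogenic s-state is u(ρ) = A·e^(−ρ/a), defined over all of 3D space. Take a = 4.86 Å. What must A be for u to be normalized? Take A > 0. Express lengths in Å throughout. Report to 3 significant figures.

A ≈ 0.0527 Å^(-3/2)

We need A² ∫|f|² 4πρ² dρ = 1, taking the integral from 0 to ∞.
In 3D with spherical symmetry the volume element is 4πρ² dρ.
The integral (without the A² prefactor) comes out to π·a^3.
Hence A² = 1/[π·a^3].
With a = 4.86: A² = 0.002773 and A = 0.05266.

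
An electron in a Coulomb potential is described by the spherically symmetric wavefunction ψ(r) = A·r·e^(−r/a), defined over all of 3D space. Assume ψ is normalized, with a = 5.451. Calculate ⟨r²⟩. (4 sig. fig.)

⟨r^2⟩ ≈ 222.9

The expectation value is the |ψ|²-weighted average of r^2: ∫ r^2|ψ|² 4πr² dr.
Evaluating both integrals, ⟨r²⟩ = 15·a^2/2.
Putting a = 5.451 gives 222.85.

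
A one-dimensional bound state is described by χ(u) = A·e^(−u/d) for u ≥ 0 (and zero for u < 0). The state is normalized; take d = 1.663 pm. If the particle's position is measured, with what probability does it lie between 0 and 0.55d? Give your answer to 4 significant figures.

P ≈ 0.6671

|χ|² is the probability density, so P = ∫_{0}^{0.55d} |χ|² du.
The normalization integral ∫|χ|²du over the whole domain equals d/2·A², and A² cancels in the ratio.
In terms of t = u/d (A² and the length scale cancel between numerator and denominator), P = [∫_{0}^{0.55} e^(-2·t) dt] / [∫_{0}^{∞} e^(-2·t) dt].
An antiderivative of e^(-2·t) is -e^(-2·t)/2; evaluating from 0 to 0.55 gives 1/2 - e^(-11/10)/2, while the full integral is 1/2.
Evaluating gives P = 0.66713.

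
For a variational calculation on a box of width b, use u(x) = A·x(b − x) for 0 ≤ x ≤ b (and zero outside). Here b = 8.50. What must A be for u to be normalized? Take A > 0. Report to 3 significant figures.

A ≈ 0.0260

Require ∫ |u|² dx = 1 over the whole domain.
Expanding the polynomial and integrating term by term, carrying out the integral gives A² · b^5/30.
Hence A² = 1/[b^5/30].
Plugging in b = 8.50 yields A = 0.02600.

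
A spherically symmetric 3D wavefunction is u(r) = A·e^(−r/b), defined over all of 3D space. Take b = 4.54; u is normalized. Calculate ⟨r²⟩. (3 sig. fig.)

By definition ⟨r²⟩ = ∫ r^2 |u(r)|² 4πr² dr.
Recall ∫₀^∞ r^m e^(−r/β) dr = m!·β^(m+1), the ratio of the moment integral to the normalization integral gives ⟨r²⟩ = 3·b^2.
Putting b = 4.54 gives 61.83.

⟨r^2⟩ ≈ 61.8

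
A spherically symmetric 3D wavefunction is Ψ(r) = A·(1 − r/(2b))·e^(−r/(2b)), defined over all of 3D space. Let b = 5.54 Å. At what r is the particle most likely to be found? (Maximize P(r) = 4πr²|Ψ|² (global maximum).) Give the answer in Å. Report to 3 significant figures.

The maximum of P(r) = 4πr²|Ψ|² occurs where its derivative vanishes.
Solving yields r = b·(√(5) + 3).
With b = 5.54, the most probable radial distance is 29.01 Å.

r ≈ 29.0 Å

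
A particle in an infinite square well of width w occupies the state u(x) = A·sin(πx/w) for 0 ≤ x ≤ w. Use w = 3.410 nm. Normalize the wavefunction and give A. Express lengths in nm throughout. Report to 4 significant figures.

A ≈ 0.7658 nm^(-1/2)

Require ∫ |u|² dx = 1 over the whole domain.
Using sin²θ = (1 − cos 2θ)/2, carrying out the integral gives A² · w/2.
Hence A² = 1/[w/2].
Substituting w = 3.410 gives A² = 0.58651, so A = 0.76584.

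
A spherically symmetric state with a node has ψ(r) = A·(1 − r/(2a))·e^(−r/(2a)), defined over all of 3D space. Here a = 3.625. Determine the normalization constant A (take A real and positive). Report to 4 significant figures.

A ≈ 0.02890

Normalization requires ∫|ψ|² 4πr² dr = 1, integrated from 0 to ∞.
In 3D with spherical symmetry the volume element is 4πr² dr.
Using ∫₀^∞ rⁿ e^(−αr) dr = n!/αⁿ⁺¹, with ψ = A·(1 − r/(2a))·e^(−r/(2a)), the integral evaluates to A²·[8·π·a^3].
Setting this equal to 1 gives A² = 1/(8·π·a^3).
Plugging in a = 3.625 yields A = 0.028901.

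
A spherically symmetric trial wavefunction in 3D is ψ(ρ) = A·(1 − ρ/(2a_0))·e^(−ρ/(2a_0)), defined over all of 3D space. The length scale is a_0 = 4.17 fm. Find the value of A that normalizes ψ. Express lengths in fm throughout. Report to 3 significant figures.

A ≈ 0.0234 fm^(-3/2)

Normalization requires ∫|ψ|² 4πρ² dρ = 1, integrated from 0 to ∞.
The angular integral contributes 4π, leaving ∫₀^∞ ρ²|ψ|² dρ.
With ∫₀^∞ ρ^4 e^(−αρ) dρ = 4!/α^5, the integral (without the A² prefactor) comes out to 8·π·a_0^3.
With a_0 = 4.17: A² = 0.0005487 and A = 0.02342.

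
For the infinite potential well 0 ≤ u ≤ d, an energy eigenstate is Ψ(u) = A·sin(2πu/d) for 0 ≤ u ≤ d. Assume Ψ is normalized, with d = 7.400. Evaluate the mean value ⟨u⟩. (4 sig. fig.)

⟨u⟩ ≈ 3.700

By definition ⟨u⟩ = ∫ u |Ψ(u)|² du.
Using sin²θ = (1 − cos 2θ)/2, the ratio of the moment integral to the normalization integral gives ⟨u⟩ = d/2.
With d = 7.400, ⟨u⟩ = 3.7000.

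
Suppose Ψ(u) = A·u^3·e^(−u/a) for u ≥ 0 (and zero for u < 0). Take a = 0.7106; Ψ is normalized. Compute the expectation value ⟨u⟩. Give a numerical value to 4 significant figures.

⟨u⟩ ≈ 2.487

By definition ⟨u⟩ = ∫ u |Ψ(u)|² du.
The ratio of the moment integral to the normalization integral gives ⟨u⟩ = 7·a/2.
Putting a = 0.7106 gives 2.4871.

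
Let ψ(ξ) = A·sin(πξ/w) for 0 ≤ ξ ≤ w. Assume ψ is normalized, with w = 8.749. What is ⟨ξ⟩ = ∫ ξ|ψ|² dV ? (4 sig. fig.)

The expectation value is the |ψ|²-weighted average of ξ: ∫ ξ|ψ|² dξ.
With ∫₀^w sin²(nπξ/w) dξ = w/2, evaluating both integrals, ⟨ξ⟩ = w/2.
With w = 8.749, ⟨ξ⟩ = 4.3745.

⟨ξ⟩ ≈ 4.375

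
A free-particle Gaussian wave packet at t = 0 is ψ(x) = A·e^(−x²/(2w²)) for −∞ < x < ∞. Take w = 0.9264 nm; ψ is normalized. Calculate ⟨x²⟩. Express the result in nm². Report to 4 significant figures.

⟨x^2⟩ ≈ 0.4291 nm^2

The expectation value is the |ψ|²-weighted average of x^2: ∫ x^2|ψ|² dx.
Since the A² factors cancel between numerator and denominator, ⟨x²⟩ = w^2/2.
Putting w = 0.9264 gives 0.42911.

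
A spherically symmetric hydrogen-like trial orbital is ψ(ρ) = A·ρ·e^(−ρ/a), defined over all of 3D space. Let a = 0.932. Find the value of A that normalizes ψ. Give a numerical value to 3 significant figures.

A ≈ 0.388

Require ∫ |ψ|² 4πρ² dρ = 1 over the whole domain.
In 3D with spherical symmetry the volume element is 4πρ² dρ.
Carrying out the integral gives A² · 3·π·a^5.
Substituting a = 0.932 gives A² = 0.1509, so A = 0.3884.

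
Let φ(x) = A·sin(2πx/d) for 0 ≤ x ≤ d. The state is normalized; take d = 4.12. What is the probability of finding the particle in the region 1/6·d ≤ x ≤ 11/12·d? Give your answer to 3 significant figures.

The probability is P = ∫ |φ|² dx over [1/6·d, 11/12·d].
Since A² = 1/(d/2), this is the region integral divided by the full normalization integral.
Substituting u = x/d, A² and the length scale cancel in the ratio: P = ∫_{1/6}^{11/12} sin(2·π·u)^2 du / ∫_{0}^{1} sin(2·π·u)^2 du.
An antiderivative of sin(2·π·u)^2 is u/2 - sin(4·π·u)/(8·π); evaluating from 1/6 to 11/12 gives √(3)/(8·π) + 3/8, while the full integral is 1/2.
The result is P = (√(3) + 3·π)/(4·π).

P ≈ 0.888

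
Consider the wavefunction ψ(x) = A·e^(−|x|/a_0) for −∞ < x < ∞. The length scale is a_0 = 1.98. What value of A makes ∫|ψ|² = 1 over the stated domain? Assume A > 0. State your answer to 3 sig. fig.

The normalization condition is ∫|ψ|² dx = 1 from −∞ to ∞.
Recall ∫₀^∞ x^m e^(−x/β) dx = m!·β^(m+1), with ψ = A·e^(−|x|/a_0), the integral evaluates to A²·[a_0].
With a_0 = 1.98: A² = 0.5051 and A = 0.7107.

A ≈ 0.711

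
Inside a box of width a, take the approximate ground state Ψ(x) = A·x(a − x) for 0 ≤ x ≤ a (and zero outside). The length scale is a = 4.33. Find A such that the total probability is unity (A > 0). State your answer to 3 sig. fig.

A ≈ 0.140

The normalization condition is ∫|Ψ|² dx = 1 from 0 to a.
With Ψ = A·x(a − x), the integral evaluates to A²·[a^5/30].
So A² = (a^5/30)^(−1).
Plugging in a = 4.33 yields A = 0.1404.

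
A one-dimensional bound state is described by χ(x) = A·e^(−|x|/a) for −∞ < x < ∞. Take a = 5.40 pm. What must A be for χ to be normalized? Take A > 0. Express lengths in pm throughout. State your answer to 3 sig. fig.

A ≈ 0.430 pm^(-1/2)

Require ∫ |χ|² dx = 1 over the whole domain.
Carrying out the integral gives A² · a.
Setting this equal to 1 gives A² = 1/(a).
Substituting a = 5.40 gives A² = 0.1852, so A = 0.4303.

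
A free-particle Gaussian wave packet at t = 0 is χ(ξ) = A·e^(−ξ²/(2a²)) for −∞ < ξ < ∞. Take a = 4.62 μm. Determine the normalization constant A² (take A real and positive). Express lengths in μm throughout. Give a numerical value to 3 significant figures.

A^2 ≈ 0.122 μm^(-1)

Require ∫ |χ|² dξ = 1 over the whole domain.
With ∫_{−∞}^{∞} ξ^(2m) e^(−αξ²) dξ = (2m−1)!!·√π / (2^m α^(m+1/2)), carrying out the integral gives A² · √(π)·a.
Hence A² = 1/[√(π)·a].
With a = 4.62: A² = 0.1221 and A = 0.3495.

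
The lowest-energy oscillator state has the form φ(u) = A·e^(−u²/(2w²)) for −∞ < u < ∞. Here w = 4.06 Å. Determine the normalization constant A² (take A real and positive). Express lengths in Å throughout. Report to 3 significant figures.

A^2 ≈ 0.139 Å^(-1)

The normalization condition is ∫|φ|² du = 1 from −∞ to ∞.
Using the Gaussian integral ∫_{−∞}^{∞} e^(−αu²) du = √(π/α), ∫|φ|² du = A²·(√(π)·w).
So A² = (√(π)·w)^(−1).
Plugging in w = 4.06 yields A = 0.3728.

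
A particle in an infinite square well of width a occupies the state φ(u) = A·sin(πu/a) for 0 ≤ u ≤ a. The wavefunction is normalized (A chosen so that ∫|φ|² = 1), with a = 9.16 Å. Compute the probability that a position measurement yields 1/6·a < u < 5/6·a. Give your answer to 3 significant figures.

P = ∫_{1/6·a}^{5/6·a} |φ(u)|² du.
With A² fixed by ∫|φ|² = 1, i.e. A² = (a/2)^(−1), substitute and integrate.
Substituting t = u/a, A² and the length scale cancel in the ratio: P = ∫_{1/6}^{5/6} sin(π·t)^2 dt / ∫_{0}^{1} sin(π·t)^2 dt.
Using ∫ sin(π·t)^2 dt = t/2 - sin(2·π·t)/(4·π), the numerator is √(3)/(4·π) + 1/3 and the denominator is 1/2.
The result is P = √(3)/(2·π) + 2/3.

P ≈ 0.942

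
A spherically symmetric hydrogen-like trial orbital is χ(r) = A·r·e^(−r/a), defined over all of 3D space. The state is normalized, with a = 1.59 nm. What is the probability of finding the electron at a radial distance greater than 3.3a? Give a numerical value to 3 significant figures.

P ≈ 0.213

With dV = 4πr²dr, the probability is ∫|χ|² dV over r > 3.3a.
A² is fixed by ∫₀^∞ 4πr²|χ|² dr = 1, i.e. A² = (3·π·a^5)^(−1).
Substituting u = r/a, A², 4π and the length scale all cancel in the ratio: P = ∫_{3.3}^{∞} u^4·e^(-2·u) du / ∫_{0}^{∞} u^4·e^(-2·u) du.
An antiderivative of u^4·e^(-2·u) is -(u^4/2 + u^3 + 3·u^2/2 + 3·u/2 + 3/4)·e^(-2·u); evaluating from 3.3 to ∞ gives ≈ 0.15953, while the full integral is 3/4.
The region integral divided by the full integral gives P = 0.2127.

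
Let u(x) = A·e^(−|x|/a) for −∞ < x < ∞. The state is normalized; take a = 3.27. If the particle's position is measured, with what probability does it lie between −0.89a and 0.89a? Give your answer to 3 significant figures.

P = ∫_{−0.89a}^{0.89a} |u(x)|² dx.
Since A² = 1/(a), this is the region integral divided by the full normalization integral.
Both integrals are even about x = 0, so only the x ≥ 0 halves are needed (the factors of 2 cancel). Substituting t = x/a, A² and the length scale cancel in the ratio: P = ∫_{0}^{0.89} e^(-2·t) dt / ∫_{0}^{∞} e^(-2·t) dt.
Using ∫ e^(-2·t) dt = -e^(-2·t)/2, the numerator is 1/2 - e^(-89/50)/2 and the denominator is 1/2.
Taking the ratio, P = 0.8314.

P ≈ 0.831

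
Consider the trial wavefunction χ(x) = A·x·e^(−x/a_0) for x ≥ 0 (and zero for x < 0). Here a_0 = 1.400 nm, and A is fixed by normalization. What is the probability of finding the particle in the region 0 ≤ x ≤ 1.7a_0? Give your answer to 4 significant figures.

P = ∫_{0}^{1.7a_0} |χ(x)|² dx.
The normalization integral ∫|χ|²dx over the whole domain equals a_0^3/4·A², and A² cancels in the ratio.
Let u = x/a_0; then A² and the length scale cancel, so P = ∫_{0}^{1.7} u^2·e^(-2·u) du ÷ ∫_{0}^{∞} u^2·e^(-2·u) du.
Using ∫ u^2·e^(-2·u) du = -(2·u^2 + 2·u + 1)·e^(-2·u)/4, the numerator is 1/4 - 509·e^(-17/5)/200 and the denominator is 1/4.
This works out to P = 0.66026.

P ≈ 0.6603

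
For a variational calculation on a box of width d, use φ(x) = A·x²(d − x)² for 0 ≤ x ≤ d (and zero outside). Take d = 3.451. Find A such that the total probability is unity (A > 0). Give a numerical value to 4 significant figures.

A ≈ 0.09526

Normalization requires ∫|φ|² dx = 1, integrated from 0 to d.
Expanding the polynomial and integrating term by term, the integral (without the A² prefactor) comes out to d^9/630.
Hence A² = 1/[d^9/630].
With d = 3.451: A² = 0.0090748 and A = 0.095262.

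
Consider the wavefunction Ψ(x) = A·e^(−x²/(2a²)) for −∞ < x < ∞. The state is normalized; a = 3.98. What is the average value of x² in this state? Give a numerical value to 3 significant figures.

⟨x^2⟩ ≈ 7.92

The expectation value is the |Ψ|²-weighted average of x^2: ∫ x^2|Ψ|² dx.
Differentiating ∫e^(−αx²) dx = √(π/α) under α to get the higher moments, the ratio of the moment integral to the normalization integral gives ⟨x²⟩ = a^2/2.
With a = 3.98, ⟨x^2⟩ = 7.920.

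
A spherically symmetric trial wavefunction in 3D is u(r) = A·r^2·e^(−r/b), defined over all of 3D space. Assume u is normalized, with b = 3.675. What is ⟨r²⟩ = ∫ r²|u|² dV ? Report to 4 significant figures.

⟨r²⟩ = ∫ r^2 |u|² 4πr² dr over the full domain.
Since the A² factors cancel between numerator and denominator, ⟨r²⟩ = 14·b^2.
Putting b = 3.675 gives 189.08.

⟨r^2⟩ ≈ 189.1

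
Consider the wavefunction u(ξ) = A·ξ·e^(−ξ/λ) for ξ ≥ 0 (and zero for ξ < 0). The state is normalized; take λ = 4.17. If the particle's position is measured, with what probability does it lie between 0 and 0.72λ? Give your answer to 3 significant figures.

The probability is P = ∫ |u|² dξ over [0, 0.72λ].
With A² fixed by ∫|u|² = 1, i.e. A² = (λ^3/4)^(−1), substitute and integrate.
In terms of t = ξ/λ (A² and the length scale cancel between numerator and denominator), P = [∫_{0}^{0.72} t^2·e^(-2·t) dt] / [∫_{0}^{∞} t^2·e^(-2·t) dt].
An antiderivative of t^2·e^(-2·t) is -(2·t^2 + 2·t + 1)·e^(-2·t)/4; evaluating from 0 to 0.72 gives 1/4 - 2173·e^(-36/25)/2500, while the full integral is 1/4.
Taking the ratio, P = 0.1762.

P ≈ 0.176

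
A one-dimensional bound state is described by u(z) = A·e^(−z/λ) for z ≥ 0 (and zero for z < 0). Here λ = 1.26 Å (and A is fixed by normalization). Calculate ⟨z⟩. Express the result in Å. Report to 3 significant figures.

⟨z⟩ = ∫ z |u|² dz over the full domain.
With ∫₀^∞ z^1 e^(−αz) dz = 1!/α^2, the ratio of the moment integral to the normalization integral gives ⟨z⟩ = λ/2.
With λ = 1.26, ⟨z⟩ = 0.6300.

⟨z⟩ ≈ 0.630 Å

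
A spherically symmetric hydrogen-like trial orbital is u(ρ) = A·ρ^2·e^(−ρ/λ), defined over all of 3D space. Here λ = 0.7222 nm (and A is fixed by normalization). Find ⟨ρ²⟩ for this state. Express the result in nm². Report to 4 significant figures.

The expectation value is the |u|²-weighted average of ρ^2: ∫ ρ^2|u|² 4πρ² dρ.
The ratio of the moment integral to the normalization integral gives ⟨ρ²⟩ = 14·λ^2.
With λ = 0.7222, ⟨ρ^2⟩ = 7.3020.

⟨ρ^2⟩ ≈ 7.302 nm^2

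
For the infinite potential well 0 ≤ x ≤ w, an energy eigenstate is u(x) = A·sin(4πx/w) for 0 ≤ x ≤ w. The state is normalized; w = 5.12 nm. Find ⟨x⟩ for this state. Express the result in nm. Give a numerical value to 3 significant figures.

⟨x⟩ ≈ 2.56 nm

By definition ⟨x⟩ = ∫ x |u(x)|² dx.
The ratio of the moment integral to the normalization integral gives ⟨x⟩ = w/2.
With w = 5.12, ⟨x⟩ = 2.560.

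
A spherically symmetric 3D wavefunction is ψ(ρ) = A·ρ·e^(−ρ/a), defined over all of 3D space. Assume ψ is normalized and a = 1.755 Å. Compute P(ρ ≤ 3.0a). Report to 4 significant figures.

P ≈ 0.7149

P = ∫ |ψ|² 4πρ² dρ over ρ ≤ 3.0a.
Normalization gives A² = 1/(3·π·a^5).
Substituting u = ρ/a, A², 4π and the length scale all cancel in the ratio: P = ∫_{0}^{3.0} u^4·e^(-2·u) du / ∫_{0}^{∞} u^4·e^(-2·u) du.
Using ∫ u^4·e^(-2·u) du = -(u^4/2 + u^3 + 3·u^2/2 + 3·u/2 + 3/4)·e^(-2·u), the numerator is 3/4 - 345·e^(-6)/4 and the denominator is 3/4.
The region integral divided by the full integral gives P = 0.71494.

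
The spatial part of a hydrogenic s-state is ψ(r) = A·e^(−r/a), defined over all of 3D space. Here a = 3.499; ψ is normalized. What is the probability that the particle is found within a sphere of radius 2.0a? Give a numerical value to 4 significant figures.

P ≈ 0.7619

With dV = 4πr²dr, the probability is ∫|ψ|² dV over r ≤ 2.0a.
A² is fixed by ∫₀^∞ 4πr²|ψ|² dr = 1, i.e. A² = (π·a^3)^(−1).
Substituting u = r/a, A², 4π and the length scale all cancel in the ratio: P = ∫_{0}^{2.0} u^2·e^(-2·u) du / ∫_{0}^{∞} u^2·e^(-2·u) du.
An antiderivative of u^2·e^(-2·u) is -(2·u^2 + 2·u + 1)·e^(-2·u)/4; evaluating from 0 to 2.0 gives 1/4 - 13·e^(-4)/4, while the full integral is 1/4.
This evaluates to P = 0.76190.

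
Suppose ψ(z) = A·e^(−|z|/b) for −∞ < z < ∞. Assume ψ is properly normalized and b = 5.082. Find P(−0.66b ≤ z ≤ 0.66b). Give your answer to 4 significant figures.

P = ∫_{−0.66b}^{0.66b} |ψ(z)|² dz.
Since A² = 1/(b), this is the region integral divided by the full normalization integral.
Both integrals are even about z = 0, so only the z ≥ 0 halves are needed (the factors of 2 cancel). Substituting u = z/b, A² and the length scale cancel in the ratio: P = ∫_{0}^{0.66} e^(-2·u) du / ∫_{0}^{∞} e^(-2·u) du.
An antiderivative of e^(-2·u) is -e^(-2·u)/2; evaluating from 0 to 0.66 gives 1/2 - e^(-33/25)/2, while the full integral is 1/2.
Taking the ratio, P = 0.73286.

P ≈ 0.7329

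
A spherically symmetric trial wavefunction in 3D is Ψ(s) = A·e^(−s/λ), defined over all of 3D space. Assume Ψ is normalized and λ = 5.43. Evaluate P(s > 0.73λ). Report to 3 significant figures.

P ≈ 0.819

With dV = 4πs²ds, the probability is ∫|Ψ|² dV over s > 0.73λ.
Normalization gives A² = 1/(π·λ^3).
In terms of u = s/λ (A², 4π and the length scale all cancel between numerator and denominator), P = [∫_{0.73}^{∞} u^2·e^(-2·u) du] / [∫_{0}^{∞} u^2·e^(-2·u) du].
Using ∫ u^2·e^(-2·u) du = -(2·u^2 + 2·u + 1)·e^(-2·u)/4, the numerator is ≈ 0.20470 and the denominator is 1/4.
The region integral divided by the full integral gives P = 0.8188.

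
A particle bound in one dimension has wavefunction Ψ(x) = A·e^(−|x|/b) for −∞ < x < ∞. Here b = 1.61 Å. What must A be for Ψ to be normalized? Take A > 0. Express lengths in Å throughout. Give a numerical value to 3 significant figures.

We need A² ∫|f|² dx = 1, taking the integral from −∞ to ∞.
Recall ∫₀^∞ x^m e^(−x/β) dx = m!·β^(m+1), ∫|Ψ|² dx = A²·(b).
So A² = (b)^(−1).
Plugging in b = 1.61 yields A = 0.7881.

A ≈ 0.788 Å^(-1/2)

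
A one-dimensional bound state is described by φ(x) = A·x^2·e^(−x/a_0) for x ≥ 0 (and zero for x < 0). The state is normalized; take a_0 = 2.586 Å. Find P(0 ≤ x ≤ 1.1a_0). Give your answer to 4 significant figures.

P ≈ 0.07250

P = ∫_{0}^{1.1a_0} |φ(x)|² dx.
Since A² = 1/(3·a_0^5/4), this is the region integral divided by the full normalization integral.
In terms of u = x/a_0 (A² and the length scale cancel between numerator and denominator), P = [∫_{0}^{1.1} u^4·e^(-2·u) du] / [∫_{0}^{∞} u^4·e^(-2·u) du].
An antiderivative of u^4·e^(-2·u) is -(u^4/2 + u^3 + 3·u^2/2 + 3·u/2 + 3/4)·e^(-2·u); evaluating from 0 to 1.1 gives ≈ 0.0543722, while the full integral is 3/4.
This works out to P = 0.072496.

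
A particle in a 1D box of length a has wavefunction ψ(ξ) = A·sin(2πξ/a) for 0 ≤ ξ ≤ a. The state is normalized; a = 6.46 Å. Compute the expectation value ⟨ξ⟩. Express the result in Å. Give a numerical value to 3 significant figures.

By definition ⟨ξ⟩ = ∫ ξ |ψ(ξ)|² dξ.
Evaluating both integrals, ⟨ξ⟩ = a/2.
With a = 6.46, ⟨ξ⟩ = 3.230.

⟨ξ⟩ ≈ 3.23 Å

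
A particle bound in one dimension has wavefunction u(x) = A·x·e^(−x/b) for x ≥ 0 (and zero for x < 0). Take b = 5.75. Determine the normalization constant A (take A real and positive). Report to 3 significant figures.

A ≈ 0.145

We need A² ∫|f|² dx = 1, taking the integral from 0 to ∞.
Carrying out the integral gives A² · b^3/4.
Substituting b = 5.75 gives A² = 0.02104, so A = 0.1451.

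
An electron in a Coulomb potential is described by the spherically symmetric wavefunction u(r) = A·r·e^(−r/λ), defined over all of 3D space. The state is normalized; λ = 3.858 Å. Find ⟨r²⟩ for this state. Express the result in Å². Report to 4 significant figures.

⟨r^2⟩ ≈ 111.6 Å^2

The expectation value is the |u|²-weighted average of r^2: ∫ r^2|u|² 4πr² dr.
The ratio of the moment integral to the normalization integral gives ⟨r²⟩ = 15·λ^2/2.
With λ = 3.858, ⟨r^2⟩ = 111.63.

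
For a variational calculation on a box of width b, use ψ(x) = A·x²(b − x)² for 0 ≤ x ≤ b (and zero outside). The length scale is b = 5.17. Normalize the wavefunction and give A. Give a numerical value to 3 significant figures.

Require ∫ |ψ|² dx = 1 over the whole domain.
The integral (without the A² prefactor) comes out to b^9/630.
Substituting b = 5.17 gives A² = 0.0002387, so A = 0.01545.

A ≈ 0.0155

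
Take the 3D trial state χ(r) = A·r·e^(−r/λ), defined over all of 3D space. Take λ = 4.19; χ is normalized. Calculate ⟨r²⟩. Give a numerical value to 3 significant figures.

⟨r²⟩ = ∫ r^2 |χ|² 4πr² dr over the full domain.
The ratio of the moment integral to the normalization integral gives ⟨r²⟩ = 15·λ^2/2.
Putting λ = 4.19 gives 131.7.

⟨r^2⟩ ≈ 132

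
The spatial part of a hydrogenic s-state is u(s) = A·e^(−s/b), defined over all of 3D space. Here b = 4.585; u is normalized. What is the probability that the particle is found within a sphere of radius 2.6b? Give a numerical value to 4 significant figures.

Integrate the radial probability density 4πs²|u|² over s ≤ 2.6b.
Normalization gives A² = 1/(π·b^3).
In terms of t = s/b (A², 4π and the length scale all cancel between numerator and denominator), P = [∫_{0}^{2.6} t^2·e^(-2·t) dt] / [∫_{0}^{∞} t^2·e^(-2·t) dt].
An antiderivative of t^2·e^(-2·t) is -(2·t^2 + 2·t + 1)·e^(-2·t)/4; evaluating from 0 to 2.6 gives 1/4 - 493·e^(-26/5)/100, while the full integral is 1/4.
The region integral divided by the full integral gives P = 0.89121.

P ≈ 0.8912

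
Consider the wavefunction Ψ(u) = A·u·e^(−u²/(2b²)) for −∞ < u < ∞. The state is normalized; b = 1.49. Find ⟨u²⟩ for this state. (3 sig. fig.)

⟨u²⟩ = ∫ u^2 |Ψ|² du over the full domain.
Using the Gaussian integral ∫_{−∞}^{∞} e^(−αu²) du = √(π/α), since the A² factors cancel between numerator and denominator, ⟨u²⟩ = 3·b^2/2.
Putting b = 1.49 gives 3.330.

⟨u^2⟩ ≈ 3.33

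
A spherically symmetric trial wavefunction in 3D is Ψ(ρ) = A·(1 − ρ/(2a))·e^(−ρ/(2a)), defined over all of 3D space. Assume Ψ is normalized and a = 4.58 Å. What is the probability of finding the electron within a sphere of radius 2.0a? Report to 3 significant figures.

P ≈ 0.0527

P = ∫ |Ψ|² 4πρ² dρ over ρ ≤ 2.0a.
The full normalization integral is A²·[8·π·a^3] = 1, fixing A².
Substituting u = ρ/a, A², 4π and the length scale all cancel in the ratio: P = ∫_{0}^{2.0} u^2·(1 - u/2)^2·e^(-u) du / ∫_{0}^{∞} u^2·(1 - u/2)^2·e^(-u) du.
An antiderivative of u^2·(1 - u/2)^2·e^(-u) is -(u^4/4 + u^2 + 2·u + 2)·e^(-u); evaluating from 0 to 2.0 gives 2 - 14·e^(-2), while the full integral is 2.
This evaluates to P = 0.05265.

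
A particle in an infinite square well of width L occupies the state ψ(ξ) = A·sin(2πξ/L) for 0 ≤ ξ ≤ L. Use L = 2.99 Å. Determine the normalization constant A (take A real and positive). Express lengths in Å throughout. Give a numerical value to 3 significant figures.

A ≈ 0.818 Å^(-1/2)

Require ∫ |ψ|² dξ = 1 over the whole domain.
Using sin²θ = (1 − cos 2θ)/2, with ψ = A·sin(2πξ/L), the integral evaluates to A²·[L/2].
Substituting L = 2.99 gives A² = 0.6689, so A = 0.8179.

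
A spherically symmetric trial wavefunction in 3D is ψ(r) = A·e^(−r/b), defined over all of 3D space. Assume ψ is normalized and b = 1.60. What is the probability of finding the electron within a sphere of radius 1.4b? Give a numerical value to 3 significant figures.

With dV = 4πr²dr, the probability is ∫|ψ|² dV over r ≤ 1.4b.
A² is fixed by ∫₀^∞ 4πr²|ψ|² dr = 1, i.e. A² = (π·b^3)^(−1).
Let u = r/b; then A², 4π and the length scale all cancel, so P = ∫_{0}^{1.4} u^2·e^(-2·u) du ÷ ∫_{0}^{∞} u^2·e^(-2·u) du.
With ∫ u^2·e^(-2·u) du = -(2·u^2 + 2·u + 1)·e^(-2·u)/4 + C, the region integral is 1/4 - 193·e^(-14/5)/100 and the full one is 1/4.
Taking the ratio yields P = 0.5305.

P ≈ 0.531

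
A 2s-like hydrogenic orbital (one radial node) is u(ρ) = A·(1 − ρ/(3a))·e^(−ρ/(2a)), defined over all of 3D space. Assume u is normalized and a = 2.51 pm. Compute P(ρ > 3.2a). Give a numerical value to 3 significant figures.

P ≈ 0.647

P = ∫ |u|² 4πρ² dρ over ρ > 3.2a.
The full normalization integral is A²·[8·π·a^3/3] = 1, fixing A².
In terms of t = ρ/a (A², 4π and the length scale all cancel between numerator and denominator), P = [∫_{3.2}^{∞} t^2·(1 - t/3)^2·e^(-t) dt] / [∫_{0}^{∞} t^2·(1 - t/3)^2·e^(-t) dt].
With ∫ t^2·(1 - t/3)^2·e^(-t) dt = (-t^4 + 2·t^3 - 3·t^2 - 6·t - 6)·e^(-t)/9 + C, the region integral is 6614·e^(-16/5)/625 and the full one is 2/3.
Taking the ratio yields P = 0.6470.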